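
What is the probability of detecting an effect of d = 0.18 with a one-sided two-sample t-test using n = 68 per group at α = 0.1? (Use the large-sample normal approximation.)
Power ≈ 0.41

Power calculation (two-sample t-test, normal approximation):
z_β = d · √(n/2) - z_α
z_β = 0.18 · √(68/2) - 1.282
z_β = 0.18 · 5.831 - 1.282
z_β = -0.232

Power = Φ(z_β) = Φ(-0.232) ≈ 0.408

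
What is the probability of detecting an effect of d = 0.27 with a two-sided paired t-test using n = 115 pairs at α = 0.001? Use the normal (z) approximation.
Power ≈ 0.35

Power calculation (paired t-test, normal approximation):
z_β = d · √n - z_{α/2}
z_β = 0.27 · √115 - 3.291
z_β = 0.27 · 10.724 - 3.291
z_β = -0.395

Power = Φ(z_β) = Φ(-0.395) ≈ 0.346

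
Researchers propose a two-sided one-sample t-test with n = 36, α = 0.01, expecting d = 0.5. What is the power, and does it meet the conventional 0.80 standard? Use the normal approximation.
Power ≈ 0.66; the study is underpowered (power < 0.80)

Power calculation (one-sample t-test, normal approximation):
z_β = d · √n - z_{α/2}
z_β = 0.5 · √36 - 2.576
z_β = 0.5 · 6.000 - 2.576
z_β = 0.424

Power = Φ(z_β) = Φ(0.424) ≈ 0.664

Effect size d = 0.5 is medium by Cohen's convention (0.2/0.5/0.8).

Threshold: power ≥ 0.80 is conventionally adequate.
Power ≈ 0.66 → the study is underpowered (power < 0.80).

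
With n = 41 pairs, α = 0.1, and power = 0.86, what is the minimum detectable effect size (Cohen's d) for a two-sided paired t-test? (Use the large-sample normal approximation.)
d ≈ 0.43

Minimum detectable effect (paired t-test, normal approximation):
d = (z_{α/2} + z_β) / √n
d = (1.645 + 1.080) / √41
d = 2.725 / 6.403
d ≈ 0.43

By Cohen's convention (0.2 small / 0.5 medium / 0.8 large): small effect.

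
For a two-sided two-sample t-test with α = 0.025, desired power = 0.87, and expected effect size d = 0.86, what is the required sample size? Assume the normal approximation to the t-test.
n = 31 per group

Sample size formula (two-sample t-test, normal approximation):
n = 2 · ((z_{α/2} + z_β) / d)²

z_{α/2} = 2.241 (for α = 0.025, two-sided)
z_β = 1.126 (for power = 0.87)
d = 0.86

n = 2 · ((2.241 + 1.126) / 0.86)²
n = 2 · (3.915)²
n ≈ 30.65
Round up to the next whole number: n = 31 per group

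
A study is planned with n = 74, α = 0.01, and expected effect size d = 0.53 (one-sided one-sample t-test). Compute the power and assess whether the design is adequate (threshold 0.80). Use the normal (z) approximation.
Power ≈ 0.99; the study is adequately powered (power ≥ 0.80)

Power calculation (one-sample t-test, normal approximation):
z_β = d · √n - z_α
z_β = 0.53 · √74 - 2.326
z_β = 0.53 · 8.602 - 2.326
z_β = 2.233

Power = Φ(z_β) = Φ(2.233) ≈ 0.987

Effect size d = 0.53 is medium by Cohen's convention (0.2/0.5/0.8).

Threshold: power ≥ 0.80 is conventionally adequate.
Power ≈ 0.99 → the study is adequately powered (power ≥ 0.80).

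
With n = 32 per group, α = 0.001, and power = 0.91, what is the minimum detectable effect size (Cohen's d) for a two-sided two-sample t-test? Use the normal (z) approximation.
d ≈ 1.16

Minimum detectable effect (two-sample t-test, normal approximation):
d = (z_{α/2} + z_β) / √(n/2)
d = (3.291 + 1.341) / √(32/2)
d = 4.631 / 4.000
d ≈ 1.16

By Cohen's convention (0.2 small / 0.5 medium / 0.8 large): large effect.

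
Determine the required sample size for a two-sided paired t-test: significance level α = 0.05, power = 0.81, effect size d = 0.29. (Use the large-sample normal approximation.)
n = 96 pairs

Sample size formula (paired t-test, normal approximation):
n = ((z_{α/2} + z_β) / d)²

z_{α/2} = 1.960 (for α = 0.05, two-sided)
z_β = 0.878 (for power = 0.81)
d = 0.29

n = ((1.960 + 0.878) / 0.29)²
n = (9.786)²
n ≈ 95.77
Round up to the next whole number: n = 96 pairs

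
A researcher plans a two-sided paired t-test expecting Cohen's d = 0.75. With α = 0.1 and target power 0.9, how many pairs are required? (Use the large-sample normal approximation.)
n = 16 pairs

Sample size formula (paired t-test, normal approximation):
n = ((z_{α/2} + z_β) / d)²

z_{α/2} = 1.645 (for α = 0.1, two-sided)
z_β = 1.282 (for power = 0.9)
d = 0.75

n = ((1.645 + 1.282) / 0.75)²
n = (3.903)²
n ≈ 15.23
Round up to the next whole number: n = 16 pairs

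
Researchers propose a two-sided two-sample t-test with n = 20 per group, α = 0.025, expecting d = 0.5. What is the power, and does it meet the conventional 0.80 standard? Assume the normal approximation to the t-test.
Power ≈ 0.25; the study is underpowered (power < 0.80)

Power calculation (two-sample t-test, normal approximation):
z_β = d · √(n/2) - z_{α/2}
z_β = 0.5 · √(20/2) - 2.241
z_β = 0.5 · 3.162 - 2.241
z_β = -0.660

Power = Φ(z_β) = Φ(-0.660) ≈ 0.255

Effect size d = 0.5 is medium by Cohen's convention (0.2/0.5/0.8).

Threshold: power ≥ 0.80 is conventionally adequate.
Power ≈ 0.25 → the study is underpowered (power < 0.80).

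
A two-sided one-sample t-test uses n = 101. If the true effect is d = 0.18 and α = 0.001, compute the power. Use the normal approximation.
Power ≈ 0.07

Power calculation (one-sample t-test, normal approximation):
z_β = d · √n - z_{α/2}
z_β = 0.18 · √101 - 3.291
z_β = 0.18 · 10.050 - 3.291
z_β = -1.482

Power = Φ(z_β) = Φ(-1.482) ≈ 0.069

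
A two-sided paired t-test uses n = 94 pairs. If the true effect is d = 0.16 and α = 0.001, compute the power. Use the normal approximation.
Power ≈ 0.04

Power calculation (paired t-test, normal approximation):
z_β = d · √n - z_{α/2}
z_β = 0.16 · √94 - 3.291
z_β = 0.16 · 9.695 - 3.291
z_β = -1.739

Power = Φ(z_β) = Φ(-1.739) ≈ 0.041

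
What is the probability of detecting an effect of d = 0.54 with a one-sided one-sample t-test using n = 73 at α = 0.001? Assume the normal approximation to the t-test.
Power ≈ 0.94

Power calculation (one-sample t-test, normal approximation):
z_β = d · √n - z_α
z_β = 0.54 · √73 - 3.090
z_β = 0.54 · 8.544 - 3.090
z_β = 1.524

Power = Φ(z_β) = Φ(1.524) ≈ 0.936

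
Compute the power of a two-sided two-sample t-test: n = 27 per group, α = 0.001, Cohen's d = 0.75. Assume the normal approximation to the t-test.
Power ≈ 0.30

Power calculation (two-sample t-test, normal approximation):
z_β = d · √(n/2) - z_{α/2}
z_β = 0.75 · √(27/2) - 3.291
z_β = 0.75 · 3.674 - 3.291
z_β = -0.535

Power = Φ(z_β) = Φ(-0.535) ≈ 0.296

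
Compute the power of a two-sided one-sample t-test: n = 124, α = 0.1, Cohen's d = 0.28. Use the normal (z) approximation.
Power ≈ 0.93

Power calculation (one-sample t-test, normal approximation):
z_β = d · √n - z_{α/2}
z_β = 0.28 · √124 - 1.645
z_β = 0.28 · 11.136 - 1.645
z_β = 1.473

Power = Φ(z_β) = Φ(1.473) ≈ 0.930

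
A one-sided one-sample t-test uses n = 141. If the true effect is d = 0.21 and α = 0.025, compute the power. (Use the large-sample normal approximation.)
Power ≈ 0.70

Power calculation (one-sample t-test, normal approximation):
z_β = d · √n - z_α
z_β = 0.21 · √141 - 1.960
z_β = 0.21 · 11.874 - 1.960
z_β = 0.534

Power = Φ(z_β) = Φ(0.534) ≈ 0.703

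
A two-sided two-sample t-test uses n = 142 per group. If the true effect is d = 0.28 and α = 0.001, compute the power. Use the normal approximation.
Power ≈ 0.18

Power calculation (two-sample t-test, normal approximation):
z_β = d · √(n/2) - z_{α/2}
z_β = 0.28 · √(142/2) - 3.291
z_β = 0.28 · 8.426 - 3.291
z_β = -0.931

Power = Φ(z_β) = Φ(-0.931) ≈ 0.176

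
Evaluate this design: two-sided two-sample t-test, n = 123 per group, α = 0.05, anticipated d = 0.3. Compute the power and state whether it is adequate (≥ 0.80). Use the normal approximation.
Power ≈ 0.65; the study is underpowered (power < 0.80)

Power calculation (two-sample t-test, normal approximation):
z_β = d · √(n/2) - z_{α/2}
z_β = 0.3 · √(123/2) - 1.960
z_β = 0.3 · 7.842 - 1.960
z_β = 0.393

Power = Φ(z_β) = Φ(0.393) ≈ 0.653

Effect size d = 0.3 is small by Cohen's convention (0.2/0.5/0.8).

Threshold: power ≥ 0.80 is conventionally adequate.
Power ≈ 0.65 → the study is underpowered (power < 0.80).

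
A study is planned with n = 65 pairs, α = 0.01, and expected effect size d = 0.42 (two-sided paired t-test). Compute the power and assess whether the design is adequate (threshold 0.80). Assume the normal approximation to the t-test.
Power ≈ 0.79; the study is underpowered (power < 0.80)

Power calculation (paired t-test, normal approximation):
z_β = d · √n - z_{α/2}
z_β = 0.42 · √65 - 2.576
z_β = 0.42 · 8.062 - 2.576
z_β = 0.810

Power = Φ(z_β) = Φ(0.810) ≈ 0.791

Effect size d = 0.42 is small by Cohen's convention (0.2/0.5/0.8).

Threshold: power ≥ 0.80 is conventionally adequate.
Power ≈ 0.79 → the study is underpowered (power < 0.80).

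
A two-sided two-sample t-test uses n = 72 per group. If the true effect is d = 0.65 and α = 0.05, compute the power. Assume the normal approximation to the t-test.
Power ≈ 0.97

Power calculation (two-sample t-test, normal approximation):
z_β = d · √(n/2) - z_{α/2}
z_β = 0.65 · √(72/2) - 1.960
z_β = 0.65 · 6.000 - 1.960
z_β = 1.940

Power = Φ(z_β) = Φ(1.940) ≈ 0.974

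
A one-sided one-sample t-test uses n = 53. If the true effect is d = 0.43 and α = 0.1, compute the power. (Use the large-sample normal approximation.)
Power ≈ 0.97

Power calculation (one-sample t-test, normal approximation):
z_β = d · √n - z_α
z_β = 0.43 · √53 - 1.282
z_β = 0.43 · 7.280 - 1.282
z_β = 1.849

Power = Φ(z_β) = Φ(1.849) ≈ 0.968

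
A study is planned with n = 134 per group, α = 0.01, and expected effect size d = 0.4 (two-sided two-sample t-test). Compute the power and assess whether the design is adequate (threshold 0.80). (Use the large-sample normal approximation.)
Power ≈ 0.76; the study is underpowered (power < 0.80)

Power calculation (two-sample t-test, normal approximation):
z_β = d · √(n/2) - z_{α/2}
z_β = 0.4 · √(134/2) - 2.576
z_β = 0.4 · 8.185 - 2.576
z_β = 0.698

Power = Φ(z_β) = Φ(0.698) ≈ 0.758

Effect size d = 0.4 is small by Cohen's convention (0.2/0.5/0.8).

Threshold: power ≥ 0.80 is conventionally adequate.
Power ≈ 0.76 → the study is underpowered (power < 0.80).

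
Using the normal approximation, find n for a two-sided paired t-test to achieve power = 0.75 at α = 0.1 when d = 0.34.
n = 47 pairs

Sample size formula (paired t-test, normal approximation):
n = ((z_{α/2} + z_β) / d)²

z_{α/2} = 1.645 (for α = 0.1, two-sided)
z_β = 0.674 (for power = 0.75)
d = 0.34

n = ((1.645 + 0.674) / 0.34)²
n = (6.821)²
n ≈ 46.53
Round up to the next whole number: n = 47 pairs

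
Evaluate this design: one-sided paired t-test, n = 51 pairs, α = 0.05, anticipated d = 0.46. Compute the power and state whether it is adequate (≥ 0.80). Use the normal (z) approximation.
Power ≈ 0.95; the study is adequately powered (power ≥ 0.80)

Power calculation (paired t-test, normal approximation):
z_β = d · √n - z_α
z_β = 0.46 · √51 - 1.645
z_β = 0.46 · 7.141 - 1.645
z_β = 1.640

Power = Φ(z_β) = Φ(1.640) ≈ 0.950

Effect size d = 0.46 is small by Cohen's convention (0.2/0.5/0.8).

Threshold: power ≥ 0.80 is conventionally adequate.
Power ≈ 0.95 → the study is adequately powered (power ≥ 0.80).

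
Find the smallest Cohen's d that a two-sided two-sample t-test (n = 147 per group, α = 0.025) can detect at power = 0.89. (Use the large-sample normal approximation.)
d ≈ 0.40

Minimum detectable effect (two-sample t-test, normal approximation):
d = (z_{α/2} + z_β) / √(n/2)
d = (2.241 + 1.227) / √(147/2)
d = 3.468 / 8.573
d ≈ 0.40

By Cohen's convention (0.2 small / 0.5 medium / 0.8 large): small effect.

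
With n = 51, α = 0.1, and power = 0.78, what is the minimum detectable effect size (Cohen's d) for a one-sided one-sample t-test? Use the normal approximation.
d ≈ 0.29

Minimum detectable effect (one-sample t-test, normal approximation):
d = (z_α + z_β) / √n
d = (1.282 + 0.772) / √51
d = 2.054 / 7.141
d ≈ 0.29

By Cohen's convention (0.2 small / 0.5 medium / 0.8 large): small effect.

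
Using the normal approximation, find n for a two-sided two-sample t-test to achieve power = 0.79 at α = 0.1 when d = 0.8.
n = 19 per group

Sample size formula (two-sample t-test, normal approximation):
n = 2 · ((z_{α/2} + z_β) / d)²

z_{α/2} = 1.645 (for α = 0.1, two-sided)
z_β = 0.806 (for power = 0.79)
d = 0.8

n = 2 · ((1.645 + 0.806) / 0.8)²
n = 2 · (3.064)²
n ≈ 18.78
Round up to the next whole number: n = 19 per group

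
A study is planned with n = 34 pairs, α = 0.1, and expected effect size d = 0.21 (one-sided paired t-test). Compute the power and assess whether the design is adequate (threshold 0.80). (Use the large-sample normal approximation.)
Power ≈ 0.48; the study is underpowered (power < 0.80)

Power calculation (paired t-test, normal approximation):
z_β = d · √n - z_α
z_β = 0.21 · √34 - 1.282
z_β = 0.21 · 5.831 - 1.282
z_β = -0.057

Power = Φ(z_β) = Φ(-0.057) ≈ 0.477

Effect size d = 0.21 is small by Cohen's convention (0.2/0.5/0.8).

Threshold: power ≥ 0.80 is conventionally adequate.
Power ≈ 0.48 → the study is underpowered (power < 0.80).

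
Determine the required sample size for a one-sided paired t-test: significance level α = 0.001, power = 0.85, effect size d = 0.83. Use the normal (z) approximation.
n = 25 pairs

Sample size formula (paired t-test, normal approximation):
n = ((z_α + z_β) / d)²

z_α = 3.090 (for α = 0.001, one-sided)
z_β = 1.036 (for power = 0.85)
d = 0.83

n = ((3.090 + 1.036) / 0.83)²
n = (4.971)²
n ≈ 24.71
Round up to the next whole number: n = 25 pairs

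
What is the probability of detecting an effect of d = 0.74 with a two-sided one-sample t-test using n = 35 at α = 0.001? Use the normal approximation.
Power ≈ 0.86

Power calculation (one-sample t-test, normal approximation):
z_β = d · √n - z_{α/2}
z_β = 0.74 · √35 - 3.291
z_β = 0.74 · 5.916 - 3.291
z_β = 1.087

Power = Φ(z_β) = Φ(1.087) ≈ 0.862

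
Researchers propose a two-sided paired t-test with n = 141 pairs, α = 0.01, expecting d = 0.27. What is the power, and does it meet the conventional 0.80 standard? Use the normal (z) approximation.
Power ≈ 0.74; the study is underpowered (power < 0.80)

Power calculation (paired t-test, normal approximation):
z_β = d · √n - z_{α/2}
z_β = 0.27 · √141 - 2.576
z_β = 0.27 · 11.874 - 2.576
z_β = 0.630

Power = Φ(z_β) = Φ(0.630) ≈ 0.736

Effect size d = 0.27 is small by Cohen's convention (0.2/0.5/0.8).

Threshold: power ≥ 0.80 is conventionally adequate.
Power ≈ 0.74 → the study is underpowered (power < 0.80).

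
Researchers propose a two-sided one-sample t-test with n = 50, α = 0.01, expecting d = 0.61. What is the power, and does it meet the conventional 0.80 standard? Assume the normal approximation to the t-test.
Power ≈ 0.96; the study is adequately powered (power ≥ 0.80)

Power calculation (one-sample t-test, normal approximation):
z_β = d · √n - z_{α/2}
z_β = 0.61 · √50 - 2.576
z_β = 0.61 · 7.071 - 2.576
z_β = 1.738

Power = Φ(z_β) = Φ(1.738) ≈ 0.959

Effect size d = 0.61 is medium by Cohen's convention (0.2/0.5/0.8).

Threshold: power ≥ 0.80 is conventionally adequate.
Power ≈ 0.96 → the study is adequately powered (power ≥ 0.80).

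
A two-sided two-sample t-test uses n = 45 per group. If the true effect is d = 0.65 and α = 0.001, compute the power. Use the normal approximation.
Power ≈ 0.42

Power calculation (two-sample t-test, normal approximation):
z_β = d · √(n/2) - z_{α/2}
z_β = 0.65 · √(45/2) - 3.291
z_β = 0.65 · 4.743 - 3.291
z_β = -0.207

Power = Φ(z_β) = Φ(-0.207) ≈ 0.418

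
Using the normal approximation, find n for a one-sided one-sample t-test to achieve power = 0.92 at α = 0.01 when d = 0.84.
n = 20

Sample size formula (one-sample t-test, normal approximation):
n = ((z_α + z_β) / d)²

z_α = 2.326 (for α = 0.01, one-sided)
z_β = 1.405 (for power = 0.92)
d = 0.84

n = ((2.326 + 1.405) / 0.84)²
n = (4.442)²
n ≈ 19.73
Round up to the next whole number: n = 20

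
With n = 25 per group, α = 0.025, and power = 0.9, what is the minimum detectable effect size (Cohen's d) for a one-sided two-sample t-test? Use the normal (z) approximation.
d ≈ 0.92

Minimum detectable effect (two-sample t-test, normal approximation):
d = (z_α + z_β) / √(n/2)
d = (1.960 + 1.282) / √(25/2)
d = 3.242 / 3.536
d ≈ 0.92

By Cohen's convention (0.2 small / 0.5 medium / 0.8 large): large effect.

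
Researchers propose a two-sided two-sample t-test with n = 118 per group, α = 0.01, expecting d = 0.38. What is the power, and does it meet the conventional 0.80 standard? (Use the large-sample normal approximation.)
Power ≈ 0.63; the study is underpowered (power < 0.80)

Power calculation (two-sample t-test, normal approximation):
z_β = d · √(n/2) - z_{α/2}
z_β = 0.38 · √(118/2) - 2.576
z_β = 0.38 · 7.681 - 2.576
z_β = 0.343

Power = Φ(z_β) = Φ(0.343) ≈ 0.634

Effect size d = 0.38 is small by Cohen's convention (0.2/0.5/0.8).

Threshold: power ≥ 0.80 is conventionally adequate.
Power ≈ 0.63 → the study is underpowered (power < 0.80).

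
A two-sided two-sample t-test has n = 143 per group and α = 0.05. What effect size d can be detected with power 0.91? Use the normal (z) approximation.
d ≈ 0.39

Minimum detectable effect (two-sample t-test, normal approximation):
d = (z_{α/2} + z_β) / √(n/2)
d = (1.960 + 1.341) / √(143/2)
d = 3.301 / 8.456
d ≈ 0.39

By Cohen's convention (0.2 small / 0.5 medium / 0.8 large): small effect.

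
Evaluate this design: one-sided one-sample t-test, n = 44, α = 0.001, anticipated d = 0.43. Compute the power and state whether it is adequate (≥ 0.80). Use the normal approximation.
Power ≈ 0.41; the study is underpowered (power < 0.80)

Power calculation (one-sample t-test, normal approximation):
z_β = d · √n - z_α
z_β = 0.43 · √44 - 3.090
z_β = 0.43 · 6.633 - 3.090
z_β = -0.238

Power = Φ(z_β) = Φ(-0.238) ≈ 0.406

Effect size d = 0.43 is small by Cohen's convention (0.2/0.5/0.8).

Threshold: power ≥ 0.80 is conventionally adequate.
Power ≈ 0.41 → the study is underpowered (power < 0.80).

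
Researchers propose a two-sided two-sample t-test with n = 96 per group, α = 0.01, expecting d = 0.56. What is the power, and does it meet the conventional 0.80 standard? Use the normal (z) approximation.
Power ≈ 0.90; the study is adequately powered (power ≥ 0.80)

Power calculation (two-sample t-test, normal approximation):
z_β = d · √(n/2) - z_{α/2}
z_β = 0.56 · √(96/2) - 2.576
z_β = 0.56 · 6.928 - 2.576
z_β = 1.304

Power = Φ(z_β) = Φ(1.304) ≈ 0.904

Effect size d = 0.56 is medium by Cohen's convention (0.2/0.5/0.8).

Threshold: power ≥ 0.80 is conventionally adequate.
Power ≈ 0.90 → the study is adequately powered (power ≥ 0.80).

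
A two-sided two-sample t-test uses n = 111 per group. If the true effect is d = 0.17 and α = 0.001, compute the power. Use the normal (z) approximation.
Power ≈ 0.02

Power calculation (two-sample t-test, normal approximation):
z_β = d · √(n/2) - z_{α/2}
z_β = 0.17 · √(111/2) - 3.291
z_β = 0.17 · 7.450 - 3.291
z_β = -2.024

Power = Φ(z_β) = Φ(-2.024) ≈ 0.021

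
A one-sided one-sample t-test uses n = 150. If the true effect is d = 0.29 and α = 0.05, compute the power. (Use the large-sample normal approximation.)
Power ≈ 0.97

Power calculation (one-sample t-test, normal approximation):
z_β = d · √n - z_α
z_β = 0.29 · √150 - 1.645
z_β = 0.29 · 12.247 - 1.645
z_β = 1.907

Power = Φ(z_β) = Φ(1.907) ≈ 0.972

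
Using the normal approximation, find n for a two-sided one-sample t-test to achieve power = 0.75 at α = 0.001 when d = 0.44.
n = 82

Sample size formula (one-sample t-test, normal approximation):
n = ((z_{α/2} + z_β) / d)²

z_{α/2} = 3.291 (for α = 0.001, two-sided)
z_β = 0.674 (for power = 0.75)
d = 0.44

n = ((3.291 + 0.674) / 0.44)²
n = (9.011)²
n ≈ 81.20
Round up to the next whole number: n = 82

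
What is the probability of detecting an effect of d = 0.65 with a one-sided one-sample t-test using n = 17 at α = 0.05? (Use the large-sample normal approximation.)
Power ≈ 0.85

Power calculation (one-sample t-test, normal approximation):
z_β = d · √n - z_α
z_β = 0.65 · √17 - 1.645
z_β = 0.65 · 4.123 - 1.645
z_β = 1.035

Power = Φ(z_β) = Φ(1.035) ≈ 0.850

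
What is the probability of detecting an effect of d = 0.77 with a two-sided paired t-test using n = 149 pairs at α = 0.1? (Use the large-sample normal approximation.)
Power ≈ 1.00

Power calculation (paired t-test, normal approximation):
z_β = d · √n - z_{α/2}
z_β = 0.77 · √149 - 1.645
z_β = 0.77 · 12.207 - 1.645
z_β = 7.754

Power = Φ(z_β) = Φ(7.754) ≈ 1.000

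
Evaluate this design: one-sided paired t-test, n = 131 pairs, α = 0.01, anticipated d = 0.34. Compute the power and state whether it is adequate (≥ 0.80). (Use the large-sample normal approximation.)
Power ≈ 0.94; the study is adequately powered (power ≥ 0.80)

Power calculation (paired t-test, normal approximation):
z_β = d · √n - z_α
z_β = 0.34 · √131 - 2.326
z_β = 0.34 · 11.446 - 2.326
z_β = 1.565

Power = Φ(z_β) = Φ(1.565) ≈ 0.941

Effect size d = 0.34 is small by Cohen's convention (0.2/0.5/0.8).

Threshold: power ≥ 0.80 is conventionally adequate.
Power ≈ 0.94 → the study is adequately powered (power ≥ 0.80).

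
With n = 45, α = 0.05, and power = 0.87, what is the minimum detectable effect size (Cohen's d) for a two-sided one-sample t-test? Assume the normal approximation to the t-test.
d ≈ 0.46

Minimum detectable effect (one-sample t-test, normal approximation):
d = (z_{α/2} + z_β) / √n
d = (1.960 + 1.126) / √45
d = 3.086 / 6.708
d ≈ 0.46

By Cohen's convention (0.2 small / 0.5 medium / 0.8 large): small effect.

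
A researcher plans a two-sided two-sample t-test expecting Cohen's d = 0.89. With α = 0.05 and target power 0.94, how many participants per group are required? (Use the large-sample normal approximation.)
n = 32 per group

Sample size formula (two-sample t-test, normal approximation):
n = 2 · ((z_{α/2} + z_β) / d)²

z_{α/2} = 1.960 (for α = 0.05, two-sided)
z_β = 1.555 (for power = 0.94)
d = 0.89

n = 2 · ((1.960 + 1.555) / 0.89)²
n = 2 · (3.949)²
n ≈ 31.19
Round up to the next whole number: n = 32 per group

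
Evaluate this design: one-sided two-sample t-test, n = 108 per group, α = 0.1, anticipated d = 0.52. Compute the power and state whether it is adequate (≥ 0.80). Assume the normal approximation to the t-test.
Power ≈ 0.99; the study is adequately powered (power ≥ 0.80)

Power calculation (two-sample t-test, normal approximation):
z_β = d · √(n/2) - z_α
z_β = 0.52 · √(108/2) - 1.282
z_β = 0.52 · 7.348 - 1.282
z_β = 2.540

Power = Φ(z_β) = Φ(2.540) ≈ 0.994

Effect size d = 0.52 is medium by Cohen's convention (0.2/0.5/0.8).

Threshold: power ≥ 0.80 is conventionally adequate.
Power ≈ 0.99 → the study is adequately powered (power ≥ 0.80).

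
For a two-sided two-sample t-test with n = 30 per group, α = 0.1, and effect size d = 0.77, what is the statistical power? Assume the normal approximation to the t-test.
Power ≈ 0.91

Power calculation (two-sample t-test, normal approximation):
z_β = d · √(n/2) - z_{α/2}
z_β = 0.77 · √(30/2) - 1.645
z_β = 0.77 · 3.873 - 1.645
z_β = 1.337

Power = Φ(z_β) = Φ(1.337) ≈ 0.909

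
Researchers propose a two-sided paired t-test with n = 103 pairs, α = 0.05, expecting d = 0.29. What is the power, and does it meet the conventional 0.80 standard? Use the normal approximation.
Power ≈ 0.84; the study is adequately powered (power ≥ 0.80)

Power calculation (paired t-test, normal approximation):
z_β = d · √n - z_{α/2}
z_β = 0.29 · √103 - 1.960
z_β = 0.29 · 10.149 - 1.960
z_β = 0.983

Power = Φ(z_β) = Φ(0.983) ≈ 0.837

Effect size d = 0.29 is small by Cohen's convention (0.2/0.5/0.8).

Threshold: power ≥ 0.80 is conventionally adequate.
Power ≈ 0.84 → the study is adequately powered (power ≥ 0.80).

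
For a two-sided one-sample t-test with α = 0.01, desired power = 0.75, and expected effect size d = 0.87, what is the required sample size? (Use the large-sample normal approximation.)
n = 14

Sample size formula (one-sample t-test, normal approximation):
n = ((z_{α/2} + z_β) / d)²

z_{α/2} = 2.576 (for α = 0.01, two-sided)
z_β = 0.674 (for power = 0.75)
d = 0.87

n = ((2.576 + 0.674) / 0.87)²
n = (3.736)²
n ≈ 13.96
Round up to the next whole number: n = 14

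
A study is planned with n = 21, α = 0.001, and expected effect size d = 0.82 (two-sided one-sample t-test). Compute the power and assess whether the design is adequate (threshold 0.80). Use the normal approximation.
Power ≈ 0.68; the study is underpowered (power < 0.80)

Power calculation (one-sample t-test, normal approximation):
z_β = d · √n - z_{α/2}
z_β = 0.82 · √21 - 3.291
z_β = 0.82 · 4.583 - 3.291
z_β = 0.467

Power = Φ(z_β) = Φ(0.467) ≈ 0.680

Effect size d = 0.82 is large by Cohen's convention (0.2/0.5/0.8).

Threshold: power ≥ 0.80 is conventionally adequate.
Power ≈ 0.68 → the study is underpowered (power < 0.80).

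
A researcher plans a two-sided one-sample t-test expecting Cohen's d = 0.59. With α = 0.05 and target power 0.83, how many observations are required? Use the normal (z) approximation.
n = 25

Sample size formula (one-sample t-test, normal approximation):
n = ((z_{α/2} + z_β) / d)²

z_{α/2} = 1.960 (for α = 0.05, two-sided)
z_β = 0.954 (for power = 0.83)
d = 0.59

n = ((1.960 + 0.954) / 0.59)²
n = (4.939)²
n ≈ 24.39
Round up to the next whole number: n = 25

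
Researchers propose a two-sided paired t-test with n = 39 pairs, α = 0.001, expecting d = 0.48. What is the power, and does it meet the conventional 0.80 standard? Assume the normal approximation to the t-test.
Power ≈ 0.38; the study is underpowered (power < 0.80)

Power calculation (paired t-test, normal approximation):
z_β = d · √n - z_{α/2}
z_β = 0.48 · √39 - 3.291
z_β = 0.48 · 6.245 - 3.291
z_β = -0.293

Power = Φ(z_β) = Φ(-0.293) ≈ 0.385

Effect size d = 0.48 is small by Cohen's convention (0.2/0.5/0.8).

Threshold: power ≥ 0.80 is conventionally adequate.
Power ≈ 0.38 → the study is underpowered (power < 0.80).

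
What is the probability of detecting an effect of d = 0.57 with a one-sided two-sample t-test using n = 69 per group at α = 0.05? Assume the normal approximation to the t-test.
Power ≈ 0.96

Power calculation (two-sample t-test, normal approximation):
z_β = d · √(n/2) - z_α
z_β = 0.57 · √(69/2) - 1.645
z_β = 0.57 · 5.874 - 1.645
z_β = 1.703

Power = Φ(z_β) = Φ(1.703) ≈ 0.956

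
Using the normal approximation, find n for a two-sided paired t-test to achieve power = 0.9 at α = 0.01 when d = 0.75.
n = 27 pairs

Sample size formula (paired t-test, normal approximation):
n = ((z_{α/2} + z_β) / d)²

z_{α/2} = 2.576 (for α = 0.01, two-sided)
z_β = 1.282 (for power = 0.9)
d = 0.75

n = ((2.576 + 1.282) / 0.75)²
n = (5.144)²
n ≈ 26.46
Round up to the next whole number: n = 27 pairs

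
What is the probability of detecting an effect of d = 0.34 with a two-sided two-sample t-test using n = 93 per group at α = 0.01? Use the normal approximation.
Power ≈ 0.40

Power calculation (two-sample t-test, normal approximation):
z_β = d · √(n/2) - z_{α/2}
z_β = 0.34 · √(93/2) - 2.576
z_β = 0.34 · 6.819 - 2.576
z_β = -0.257

Power = Φ(z_β) = Φ(-0.257) ≈ 0.398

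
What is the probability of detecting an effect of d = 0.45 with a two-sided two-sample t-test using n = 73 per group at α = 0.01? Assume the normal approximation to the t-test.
Power ≈ 0.56

Power calculation (two-sample t-test, normal approximation):
z_β = d · √(n/2) - z_{α/2}
z_β = 0.45 · √(73/2) - 2.576
z_β = 0.45 · 6.042 - 2.576
z_β = 0.143

Power = Φ(z_β) = Φ(0.143) ≈ 0.557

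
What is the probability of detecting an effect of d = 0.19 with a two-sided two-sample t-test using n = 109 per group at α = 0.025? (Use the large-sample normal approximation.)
Power ≈ 0.20

Power calculation (two-sample t-test, normal approximation):
z_β = d · √(n/2) - z_{α/2}
z_β = 0.19 · √(109/2) - 2.241
z_β = 0.19 · 7.382 - 2.241
z_β = -0.839

Power = Φ(z_β) = Φ(-0.839) ≈ 0.201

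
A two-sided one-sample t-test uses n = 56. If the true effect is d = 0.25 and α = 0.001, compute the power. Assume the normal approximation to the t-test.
Power ≈ 0.08

Power calculation (one-sample t-test, normal approximation):
z_β = d · √n - z_{α/2}
z_β = 0.25 · √56 - 3.291
z_β = 0.25 · 7.483 - 3.291
z_β = -1.420

Power = Φ(z_β) = Φ(-1.420) ≈ 0.078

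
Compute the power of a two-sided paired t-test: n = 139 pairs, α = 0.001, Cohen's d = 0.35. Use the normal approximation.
Power ≈ 0.80

Power calculation (paired t-test, normal approximation):
z_β = d · √n - z_{α/2}
z_β = 0.35 · √139 - 3.291
z_β = 0.35 · 11.790 - 3.291
z_β = 0.836

Power = Φ(z_β) = Φ(0.836) ≈ 0.798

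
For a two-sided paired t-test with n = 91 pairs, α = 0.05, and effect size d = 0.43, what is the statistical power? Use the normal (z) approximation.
Power ≈ 0.98

Power calculation (paired t-test, normal approximation):
z_β = d · √n - z_{α/2}
z_β = 0.43 · √91 - 1.960
z_β = 0.43 · 9.539 - 1.960
z_β = 2.142

Power = Φ(z_β) = Φ(2.142) ≈ 0.984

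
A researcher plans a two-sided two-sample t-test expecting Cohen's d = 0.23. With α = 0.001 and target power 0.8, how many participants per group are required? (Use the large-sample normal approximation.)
n = 646 per group

Sample size formula (two-sample t-test, normal approximation):
n = 2 · ((z_{α/2} + z_β) / d)²

z_{α/2} = 3.291 (for α = 0.001, two-sided)
z_β = 0.842 (for power = 0.8)
d = 0.23

n = 2 · ((3.291 + 0.842) / 0.23)²
n = 2 · (17.970)²
n ≈ 645.84
Round up to the next whole number: n = 646 per group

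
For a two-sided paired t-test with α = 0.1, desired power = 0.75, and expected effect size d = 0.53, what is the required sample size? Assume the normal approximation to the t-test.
n = 20 pairs

Sample size formula (paired t-test, normal approximation):
n = ((z_{α/2} + z_β) / d)²

z_{α/2} = 1.645 (for α = 0.1, two-sided)
z_β = 0.674 (for power = 0.75)
d = 0.53

n = ((1.645 + 0.674) / 0.53)²
n = (4.375)²
n ≈ 19.14
Round up to the next whole number: n = 20 pairs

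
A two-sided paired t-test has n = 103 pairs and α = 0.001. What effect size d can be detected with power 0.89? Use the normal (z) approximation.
d ≈ 0.45

Minimum detectable effect (paired t-test, normal approximation):
d = (z_{α/2} + z_β) / √n
d = (3.291 + 1.227) / √103
d = 4.517 / 10.149
d ≈ 0.45

By Cohen's convention (0.2 small / 0.5 medium / 0.8 large): small effect.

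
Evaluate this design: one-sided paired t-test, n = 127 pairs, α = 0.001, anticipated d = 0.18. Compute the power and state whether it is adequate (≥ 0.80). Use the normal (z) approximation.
Power ≈ 0.14; the study is underpowered (power < 0.80)

Power calculation (paired t-test, normal approximation):
z_β = d · √n - z_α
z_β = 0.18 · √127 - 3.090
z_β = 0.18 · 11.269 - 3.090
z_β = -1.062

Power = Φ(z_β) = Φ(-1.062) ≈ 0.144

Effect size d = 0.18 is very small by Cohen's convention (0.2/0.5/0.8).

Threshold: power ≥ 0.80 is conventionally adequate.
Power ≈ 0.14 → the study is underpowered (power < 0.80).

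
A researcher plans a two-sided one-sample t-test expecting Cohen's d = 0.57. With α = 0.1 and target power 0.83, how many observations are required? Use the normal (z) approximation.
n = 21

Sample size formula (one-sample t-test, normal approximation):
n = ((z_{α/2} + z_β) / d)²

z_{α/2} = 1.645 (for α = 0.1, two-sided)
z_β = 0.954 (for power = 0.83)
d = 0.57

n = ((1.645 + 0.954) / 0.57)²
n = (4.560)²
n ≈ 20.79
Round up to the next whole number: n = 21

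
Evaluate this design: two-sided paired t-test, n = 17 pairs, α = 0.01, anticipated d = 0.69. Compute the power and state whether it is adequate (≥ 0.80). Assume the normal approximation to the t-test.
Power ≈ 0.61; the study is underpowered (power < 0.80)

Power calculation (paired t-test, normal approximation):
z_β = d · √n - z_{α/2}
z_β = 0.69 · √17 - 2.576
z_β = 0.69 · 4.123 - 2.576
z_β = 0.269

Power = Φ(z_β) = Φ(0.269) ≈ 0.606

Effect size d = 0.69 is medium by Cohen's convention (0.2/0.5/0.8).

Threshold: power ≥ 0.80 is conventionally adequate.
Power ≈ 0.61 → the study is underpowered (power < 0.80).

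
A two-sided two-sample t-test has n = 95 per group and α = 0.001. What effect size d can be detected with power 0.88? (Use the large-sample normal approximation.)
d ≈ 0.65

Minimum detectable effect (two-sample t-test, normal approximation):
d = (z_{α/2} + z_β) / √(n/2)
d = (3.291 + 1.175) / √(95/2)
d = 4.466 / 6.892
d ≈ 0.65

By Cohen's convention (0.2 small / 0.5 medium / 0.8 large): medium effect.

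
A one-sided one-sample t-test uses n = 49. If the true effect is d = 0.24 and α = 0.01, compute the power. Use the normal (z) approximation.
Power ≈ 0.26

Power calculation (one-sample t-test, normal approximation):
z_β = d · √n - z_α
z_β = 0.24 · √49 - 2.326
z_β = 0.24 · 7.000 - 2.326
z_β = -0.646

Power = Φ(z_β) = Φ(-0.646) ≈ 0.259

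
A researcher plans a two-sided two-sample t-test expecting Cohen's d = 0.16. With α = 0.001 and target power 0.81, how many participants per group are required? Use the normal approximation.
n = 1358 per group

Sample size formula (two-sample t-test, normal approximation):
n = 2 · ((z_{α/2} + z_β) / d)²

z_{α/2} = 3.291 (for α = 0.001, two-sided)
z_β = 0.878 (for power = 0.81)
d = 0.16

n = 2 · ((3.291 + 0.878) / 0.16)²
n = 2 · (26.056)²
n ≈ 1357.83
Round up to the next whole number: n = 1358 per group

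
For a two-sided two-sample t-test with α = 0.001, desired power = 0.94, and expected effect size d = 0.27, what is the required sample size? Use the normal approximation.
n = 645 per group

Sample size formula (two-sample t-test, normal approximation):
n = 2 · ((z_{α/2} + z_β) / d)²

z_{α/2} = 3.291 (for α = 0.001, two-sided)
z_β = 1.555 (for power = 0.94)
d = 0.27

n = 2 · ((3.291 + 1.555) / 0.27)²
n = 2 · (17.948)²
n ≈ 644.26
Round up to the next whole number: n = 645 per group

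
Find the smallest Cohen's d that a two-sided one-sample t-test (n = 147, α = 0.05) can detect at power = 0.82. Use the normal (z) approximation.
d ≈ 0.24

Minimum detectable effect (one-sample t-test, normal approximation):
d = (z_{α/2} + z_β) / √n
d = (1.960 + 0.915) / √147
d = 2.875 / 12.124
d ≈ 0.24

By Cohen's convention (0.2 small / 0.5 medium / 0.8 large): small effect.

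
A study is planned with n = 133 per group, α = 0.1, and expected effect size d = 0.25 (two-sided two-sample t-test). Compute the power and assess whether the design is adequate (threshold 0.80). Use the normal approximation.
Power ≈ 0.65; the study is underpowered (power < 0.80)

Power calculation (two-sample t-test, normal approximation):
z_β = d · √(n/2) - z_{α/2}
z_β = 0.25 · √(133/2) - 1.645
z_β = 0.25 · 8.155 - 1.645
z_β = 0.394

Power = Φ(z_β) = Φ(0.394) ≈ 0.653

Effect size d = 0.25 is small by Cohen's convention (0.2/0.5/0.8).

Threshold: power ≥ 0.80 is conventionally adequate.
Power ≈ 0.65 → the study is underpowered (power < 0.80).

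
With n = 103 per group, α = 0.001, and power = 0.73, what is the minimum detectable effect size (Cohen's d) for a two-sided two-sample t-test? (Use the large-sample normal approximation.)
d ≈ 0.54

Minimum detectable effect (two-sample t-test, normal approximation):
d = (z_{α/2} + z_β) / √(n/2)
d = (3.291 + 0.613) / √(103/2)
d = 3.903 / 7.176
d ≈ 0.54

By Cohen's convention (0.2 small / 0.5 medium / 0.8 large): medium effect.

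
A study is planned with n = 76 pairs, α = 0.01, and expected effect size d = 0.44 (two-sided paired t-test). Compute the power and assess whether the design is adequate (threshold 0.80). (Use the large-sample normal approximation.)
Power ≈ 0.90; the study is adequately powered (power ≥ 0.80)

Power calculation (paired t-test, normal approximation):
z_β = d · √n - z_{α/2}
z_β = 0.44 · √76 - 2.576
z_β = 0.44 · 8.718 - 2.576
z_β = 1.260

Power = Φ(z_β) = Φ(1.260) ≈ 0.896

Effect size d = 0.44 is small by Cohen's convention (0.2/0.5/0.8).

Threshold: power ≥ 0.80 is conventionally adequate.
Power ≈ 0.90 → the study is adequately powered (power ≥ 0.80).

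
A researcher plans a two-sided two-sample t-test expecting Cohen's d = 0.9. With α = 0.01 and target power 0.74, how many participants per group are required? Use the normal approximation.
n = 26 per group

Sample size formula (two-sample t-test, normal approximation):
n = 2 · ((z_{α/2} + z_β) / d)²

z_{α/2} = 2.576 (for α = 0.01, two-sided)
z_β = 0.643 (for power = 0.74)
d = 0.9

n = 2 · ((2.576 + 0.643) / 0.9)²
n = 2 · (3.577)²
n ≈ 25.59
Round up to the next whole number: n = 26 per group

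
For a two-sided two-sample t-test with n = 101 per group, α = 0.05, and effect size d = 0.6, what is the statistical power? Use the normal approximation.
Power ≈ 0.99

Power calculation (two-sample t-test, normal approximation):
z_β = d · √(n/2) - z_{α/2}
z_β = 0.6 · √(101/2) - 1.960
z_β = 0.6 · 7.106 - 1.960
z_β = 2.304

Power = Φ(z_β) = Φ(2.304) ≈ 0.989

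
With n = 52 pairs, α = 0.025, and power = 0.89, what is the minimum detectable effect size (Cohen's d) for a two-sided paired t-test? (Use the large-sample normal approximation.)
d ≈ 0.48

Minimum detectable effect (paired t-test, normal approximation):
d = (z_{α/2} + z_β) / √n
d = (2.241 + 1.227) / √52
d = 3.468 / 7.211
d ≈ 0.48

By Cohen's convention (0.2 small / 0.5 medium / 0.8 large): small effect.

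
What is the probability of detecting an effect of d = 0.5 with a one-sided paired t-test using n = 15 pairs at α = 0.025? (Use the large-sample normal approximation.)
Power ≈ 0.49

Power calculation (paired t-test, normal approximation):
z_β = d · √n - z_α
z_β = 0.5 · √15 - 1.960
z_β = 0.5 · 3.873 - 1.960
z_β = -0.023

Power = Φ(z_β) = Φ(-0.023) ≈ 0.491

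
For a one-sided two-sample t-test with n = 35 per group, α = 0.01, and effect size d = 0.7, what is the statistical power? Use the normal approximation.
Power ≈ 0.73

Power calculation (two-sample t-test, normal approximation):
z_β = d · √(n/2) - z_α
z_β = 0.7 · √(35/2) - 2.326
z_β = 0.7 · 4.183 - 2.326
z_β = 0.602

Power = Φ(z_β) = Φ(0.602) ≈ 0.726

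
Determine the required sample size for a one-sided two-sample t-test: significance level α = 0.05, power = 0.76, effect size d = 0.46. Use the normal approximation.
n = 53 per group

Sample size formula (two-sample t-test, normal approximation):
n = 2 · ((z_α + z_β) / d)²

z_α = 1.645 (for α = 0.05, one-sided)
z_β = 0.706 (for power = 0.76)
d = 0.46

n = 2 · ((1.645 + 0.706) / 0.46)²
n = 2 · (5.111)²
n ≈ 52.24
Round up to the next whole number: n = 53 per group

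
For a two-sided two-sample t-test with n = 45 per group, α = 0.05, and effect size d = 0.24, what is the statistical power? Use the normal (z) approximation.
Power ≈ 0.21

Power calculation (two-sample t-test, normal approximation):
z_β = d · √(n/2) - z_{α/2}
z_β = 0.24 · √(45/2) - 1.960
z_β = 0.24 · 4.743 - 1.960
z_β = -0.822

Power = Φ(z_β) = Φ(-0.822) ≈ 0.206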